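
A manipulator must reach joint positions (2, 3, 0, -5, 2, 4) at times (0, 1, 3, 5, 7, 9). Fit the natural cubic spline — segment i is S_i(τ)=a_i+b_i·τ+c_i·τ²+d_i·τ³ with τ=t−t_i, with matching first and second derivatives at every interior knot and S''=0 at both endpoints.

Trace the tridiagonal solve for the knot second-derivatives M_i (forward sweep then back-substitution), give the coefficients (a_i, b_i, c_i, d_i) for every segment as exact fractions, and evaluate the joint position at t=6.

  seg 0: a=2 b=809/612 c=0 d=-197/612
  seg 1: a=3 b=109/306 c=-197/204 d=23/1224
  seg 2: a=0 b=-502/153 c=-29/34 d=761/1224
  seg 3: a=-5 b=235/306 c=587/204 d=-925/1224
  seg 4: a=2 b=491/153 c=-169/102 d=169/612
S(6) = -287/136

Δ: Δ0=1, Δ1=-3/2, Δ2=-5/2, Δ3=7/2, Δ4=1
row 1: diag=6, rhs=-15; c'=1/3, d'=-5/2
row 2: denom=8−2·1/3=22/3; d'=(-6−2·-5/2)/(22/3)=-3/22
row 3: denom=8−2·3/11=82/11; d'=(36−2·-3/22)/(82/11)=399/82
row 4: denom=8−2·11/41=306/41; d'=(-15−2·399/82)/(306/41)=-169/51
back: M4=-169/51
back: M3=399/82−11/41·-169/51=587/102
back: M2=-3/22−3/11·587/102=-29/17
back: M1=-5/2−1/3·-29/17=-197/102
M: M0=0, M1=-197/102, M2=-29/17, M3=587/102, M4=-169/51, M5=0
seg 0: a=2, c=M0/2=0, d=(M1−M0)/(6·1)=-197/612, b=Δ0−h0·(2M0+M1)/6=809/612
seg 1: a=3, c=M1/2=-197/204, d=(M2−M1)/(6·2)=23/1224, b=Δ1−h1·(2M1+M2)/6=109/306
seg 2: a=0, c=M2/2=-29/34, d=(M3−M2)/(6·2)=761/1224, b=Δ2−h2·(2M2+M3)/6=-502/153
seg 3: a=-5, c=M3/2=587/204, d=(M4−M3)/(6·2)=-925/1224, b=Δ3−h3·(2M3+M4)/6=235/306
seg 4: a=2, c=M4/2=-169/102, d=(M5−M4)/(6·2)=169/612, b=Δ4−h4·(2M4+M5)/6=491/153
t_q=6 → seg 3, τ=1; S=-5+235/306·τ+587/204·τ²+-925/1224·τ³=-287/136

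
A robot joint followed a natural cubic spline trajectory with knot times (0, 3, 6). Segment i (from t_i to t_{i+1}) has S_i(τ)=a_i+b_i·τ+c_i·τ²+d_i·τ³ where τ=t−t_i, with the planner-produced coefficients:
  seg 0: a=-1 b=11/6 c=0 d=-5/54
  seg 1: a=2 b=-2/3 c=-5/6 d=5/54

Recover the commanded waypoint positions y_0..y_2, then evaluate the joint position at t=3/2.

y_0 = S_0(0) = a_0 = -1
y_1 = S_1(0) = a_1 = 2
y_2 = S_1(3) = -5
t_q=3/2 is in segment 0 (τ=3/2); S_0(τ)=23/16

y_0=-1 y_1=2 y_2=-5
S(3/2) = 23/16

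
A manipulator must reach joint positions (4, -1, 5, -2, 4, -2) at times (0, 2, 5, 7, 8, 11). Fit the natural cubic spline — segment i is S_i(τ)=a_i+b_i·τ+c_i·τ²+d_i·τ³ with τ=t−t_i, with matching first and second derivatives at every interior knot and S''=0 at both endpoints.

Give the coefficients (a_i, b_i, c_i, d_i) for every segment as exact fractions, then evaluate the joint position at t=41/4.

  seg 0: a=4 b=-10929/2638 c=0 d=2167/5276
  seg 1: a=-1 b=2073/2638 c=6501/2638 d=-8150/11871
  seg 2: a=5 b=-7821/2638 c=-9799/2638 d=9093/5276
  seg 3: a=-2 b=7541/2638 c=8740/1319 d=-9193/2638
  seg 4: a=4 b=7461/1319 c=-10099/2638 d=10099/23742
S(41/4) = 370039/168832

Δ: Δ0=-5/2, Δ1=2, Δ2=-7/2, Δ3=6, Δ4=-2
row 1: diag=10, rhs=27; c'=3/10, d'=27/10
row 2: denom=10−3·3/10=91/10; d'=(-33−3·27/10)/(91/10)=-411/91
row 3: denom=6−2·20/91=506/91; d'=(57−2·-411/91)/(506/91)=6009/506
row 4: denom=8−1·91/506=3957/506; d'=(-48−1·6009/506)/(3957/506)=-10099/1319
back: M4=-10099/1319
back: M3=6009/506−91/506·-10099/1319=17480/1319
back: M2=-411/91−20/91·17480/1319=-9799/1319
back: M1=27/10−3/10·-9799/1319=6501/1319
M: M0=0, M1=6501/1319, M2=-9799/1319, M3=17480/1319, M4=-10099/1319, M5=0
seg 0: a=4, c=M0/2=0, d=(M1−M0)/(6·2)=2167/5276, b=Δ0−h0·(2M0+M1)/6=-10929/2638
seg 1: a=-1, c=M1/2=6501/2638, d=(M2−M1)/(6·3)=-8150/11871, b=Δ1−h1·(2M1+M2)/6=2073/2638
seg 2: a=5, c=M2/2=-9799/2638, d=(M3−M2)/(6·2)=9093/5276, b=Δ2−h2·(2M2+M3)/6=-7821/2638
seg 3: a=-2, c=M3/2=8740/1319, d=(M4−M3)/(6·1)=-9193/2638, b=Δ3−h3·(2M3+M4)/6=7541/2638
seg 4: a=4, c=M4/2=-10099/2638, d=(M5−M4)/(6·3)=10099/23742, b=Δ4−h4·(2M4+M5)/6=7461/1319
t_q=41/4 → seg 4, τ=9/4; S=4+7461/1319·τ+-10099/2638·τ²+10099/23742·τ³=370039/168832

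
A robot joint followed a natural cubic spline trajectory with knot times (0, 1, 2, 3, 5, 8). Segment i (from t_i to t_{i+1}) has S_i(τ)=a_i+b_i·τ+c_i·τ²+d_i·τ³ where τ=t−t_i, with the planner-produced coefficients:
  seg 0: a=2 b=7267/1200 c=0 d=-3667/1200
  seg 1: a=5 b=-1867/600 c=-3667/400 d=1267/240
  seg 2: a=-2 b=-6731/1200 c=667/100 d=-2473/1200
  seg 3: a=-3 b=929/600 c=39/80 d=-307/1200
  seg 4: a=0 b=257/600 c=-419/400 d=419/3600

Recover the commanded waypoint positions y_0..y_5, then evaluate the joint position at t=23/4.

y_0=2 y_1=5 y_2=-2 y_3=-3 y_4=0 y_5=-5
S(23/4) = -5603/25600

y_0 = S_0(0) = a_0 = 2
y_1 = S_1(0) = a_1 = 5
y_2 = S_2(0) = a_2 = -2
y_3 = S_3(0) = a_3 = -3
y_4 = S_4(0) = a_4 = 0
y_5 = S_4(3) = -5
t_q=23/4 is in segment 4 (τ=3/4); S_4(τ)=-5603/25600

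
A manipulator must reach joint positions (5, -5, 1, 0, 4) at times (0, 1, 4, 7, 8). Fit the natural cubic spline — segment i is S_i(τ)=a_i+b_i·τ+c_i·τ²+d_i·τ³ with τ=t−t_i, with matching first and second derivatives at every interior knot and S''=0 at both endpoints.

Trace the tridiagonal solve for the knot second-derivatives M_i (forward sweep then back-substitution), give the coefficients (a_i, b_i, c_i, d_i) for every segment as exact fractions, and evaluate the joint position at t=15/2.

  seg 0: a=5 b=-7379/624 c=0 d=1139/624
  seg 1: a=-5 b=-1981/312 c=1139/208 d=-5041/5616
  seg 2: a=1 b=109/48 c=-203/78 d=3247/5616
  seg 3: a=0 b=707/312 c=541/208 d=-541/624
S(15/2) = 2787/1664

Δ: Δ0=-10, Δ1=2, Δ2=-1/3, Δ3=4
row 1: diag=8, rhs=72; c'=3/8, d'=9
row 2: denom=12−3·3/8=87/8; d'=(-14−3·9)/(87/8)=-328/87
row 3: denom=8−3·8/29=208/29; d'=(26−3·-328/87)/(208/29)=541/104
back: M3=541/104
back: M2=-328/87−8/29·541/104=-203/39
back: M1=9−3/8·-203/39=1139/104
M: M0=0, M1=1139/104, M2=-203/39, M3=541/104, M4=0
seg 0: a=5, c=M0/2=0, d=(M1−M0)/(6·1)=1139/624, b=Δ0−h0·(2M0+M1)/6=-7379/624
seg 1: a=-5, c=M1/2=1139/208, d=(M2−M1)/(6·3)=-5041/5616, b=Δ1−h1·(2M1+M2)/6=-1981/312
seg 2: a=1, c=M2/2=-203/78, d=(M3−M2)/(6·3)=3247/5616, b=Δ2−h2·(2M2+M3)/6=109/48
seg 3: a=0, c=M3/2=541/208, d=(M4−M3)/(6·1)=-541/624, b=Δ3−h3·(2M3+M4)/6=707/312
t_q=15/2 → seg 3, τ=1/2; S=0+707/312·τ+541/208·τ²+-541/624·τ³=2787/1664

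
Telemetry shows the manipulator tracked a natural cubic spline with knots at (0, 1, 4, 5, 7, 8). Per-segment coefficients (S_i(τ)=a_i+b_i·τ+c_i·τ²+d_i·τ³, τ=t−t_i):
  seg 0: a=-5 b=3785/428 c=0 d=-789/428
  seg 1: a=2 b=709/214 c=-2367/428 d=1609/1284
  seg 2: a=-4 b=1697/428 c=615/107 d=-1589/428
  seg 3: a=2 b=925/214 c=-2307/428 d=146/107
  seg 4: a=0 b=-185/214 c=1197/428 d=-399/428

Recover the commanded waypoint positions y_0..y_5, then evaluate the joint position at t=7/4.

y_0=-5 y_1=2 y_2=-4 y_3=2 y_4=0 y_5=1
S(7/4) = 52117/27392

y_0 = S_0(0) = a_0 = -5
y_1 = S_1(0) = a_1 = 2
y_2 = S_2(0) = a_2 = -4
y_3 = S_3(0) = a_3 = 2
y_4 = S_4(0) = a_4 = 0
y_5 = S_4(1) = 1
t_q=7/4 is in segment 1 (τ=3/4); S_1(τ)=52117/27392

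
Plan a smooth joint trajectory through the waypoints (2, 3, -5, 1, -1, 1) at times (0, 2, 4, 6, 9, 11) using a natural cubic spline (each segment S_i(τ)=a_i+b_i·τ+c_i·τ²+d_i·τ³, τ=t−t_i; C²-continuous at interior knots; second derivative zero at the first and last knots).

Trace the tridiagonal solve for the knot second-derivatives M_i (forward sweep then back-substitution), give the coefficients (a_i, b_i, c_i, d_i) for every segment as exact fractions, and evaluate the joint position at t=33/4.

Δ: Δ0=1/2, Δ1=-4, Δ2=3, Δ3=-2/3, Δ4=1
row 1: diag=8, rhs=-27; c'=1/4, d'=-27/8
row 2: denom=8−2·1/4=15/2; d'=(42−2·-27/8)/(15/2)=13/2
row 3: denom=10−2·4/15=142/15; d'=(-22−2·13/2)/(142/15)=-525/142
row 4: denom=10−3·45/142=1285/142; d'=(10−3·-525/142)/(1285/142)=599/257
back: M4=599/257
back: M3=-525/142−45/142·599/257=-1140/257
back: M2=13/2−4/15·-1140/257=3949/514
back: M1=-27/8−1/4·3949/514=-1361/257
M: M0=0, M1=-1361/257, M2=3949/514, M3=-1140/257, M4=599/257, M5=0
seg 0: a=2, c=M0/2=0, d=(M1−M0)/(6·2)=-1361/3084, b=Δ0−h0·(2M0+M1)/6=3493/1542
seg 1: a=3, c=M1/2=-1361/514, d=(M2−M1)/(6·2)=6671/6168, b=Δ1−h1·(2M1+M2)/6=-4673/1542
seg 2: a=-5, c=M2/2=3949/1028, d=(M3−M2)/(6·2)=-6229/6168, b=Δ2−h2·(2M2+M3)/6=-496/771
seg 3: a=1, c=M3/2=-570/257, d=(M4−M3)/(6·3)=1739/4626, b=Δ3−h3·(2M3+M4)/6=4015/1542
seg 4: a=-1, c=M4/2=599/514, d=(M5−M4)/(6·2)=-599/3084, b=Δ4−h4·(2M4+M5)/6=-427/771
t_q=33/4 → seg 3, τ=9/4; S=1+4015/1542·τ+-570/257·τ²+1739/4626·τ³=-2885/32896

  seg 0: a=2 b=3493/1542 c=0 d=-1361/3084
  seg 1: a=3 b=-4673/1542 c=-1361/514 d=6671/6168
  seg 2: a=-5 b=-496/771 c=3949/1028 d=-6229/6168
  seg 3: a=1 b=4015/1542 c=-570/257 d=1739/4626
  seg 4: a=-1 b=-427/771 c=599/514 d=-599/3084
S(33/4) = -2885/32896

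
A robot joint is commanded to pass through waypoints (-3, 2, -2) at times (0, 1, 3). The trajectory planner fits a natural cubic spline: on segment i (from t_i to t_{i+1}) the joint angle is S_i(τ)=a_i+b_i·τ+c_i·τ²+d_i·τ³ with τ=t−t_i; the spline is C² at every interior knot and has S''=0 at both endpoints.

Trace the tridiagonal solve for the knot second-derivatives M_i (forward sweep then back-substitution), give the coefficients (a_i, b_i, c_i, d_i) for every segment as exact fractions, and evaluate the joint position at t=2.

Δ: Δ0=5, Δ1=-2
row 1: diag=6, rhs=-42; c'=1/3, d'=-7
back: M1=-7
M: M0=0, M1=-7, M2=0
seg 0: a=-3, c=M0/2=0, d=(M1−M0)/(6·1)=-7/6, b=Δ0−h0·(2M0+M1)/6=37/6
seg 1: a=2, c=M1/2=-7/2, d=(M2−M1)/(6·2)=7/12, b=Δ1−h1·(2M1+M2)/6=8/3
t_q=2 → seg 1, τ=1; S=2+8/3·τ+-7/2·τ²+7/12·τ³=7/4

  seg 0: a=-3 b=37/6 c=0 d=-7/6
  seg 1: a=2 b=8/3 c=-7/2 d=7/12
S(2) = 7/4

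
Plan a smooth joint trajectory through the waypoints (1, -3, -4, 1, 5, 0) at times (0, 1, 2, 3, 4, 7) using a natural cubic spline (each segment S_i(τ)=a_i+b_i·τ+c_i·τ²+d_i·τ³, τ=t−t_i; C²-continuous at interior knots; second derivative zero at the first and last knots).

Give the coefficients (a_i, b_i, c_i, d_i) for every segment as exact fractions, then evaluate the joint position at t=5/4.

Δ: Δ0=-4, Δ1=-1, Δ2=5, Δ3=4, Δ4=-5/3
row 1: diag=4, rhs=18; c'=1/4, d'=9/2
row 2: denom=4−1·1/4=15/4; d'=(36−1·9/2)/(15/4)=42/5
row 3: denom=4−1·4/15=56/15; d'=(-6−1·42/5)/(56/15)=-27/7
row 4: denom=8−1·15/56=433/56; d'=(-34−1·-27/7)/(433/56)=-1688/433
back: M4=-1688/433
back: M3=-27/7−15/56·-1688/433=-1218/433
back: M2=42/5−4/15·-1218/433=3962/433
back: M1=9/2−1/4·3962/433=958/433
M: M0=0, M1=958/433, M2=3962/433, M3=-1218/433, M4=-1688/433, M5=0
seg 0: a=1, c=M0/2=0, d=(M1−M0)/(6·1)=479/1299, b=Δ0−h0·(2M0+M1)/6=-5675/1299
seg 1: a=-3, c=M1/2=479/433, d=(M2−M1)/(6·1)=1502/1299, b=Δ1−h1·(2M1+M2)/6=-4238/1299
seg 2: a=-4, c=M2/2=1981/433, d=(M3−M2)/(6·1)=-2590/1299, b=Δ2−h2·(2M2+M3)/6=3142/1299
seg 3: a=1, c=M3/2=-609/433, d=(M4−M3)/(6·1)=-235/1299, b=Δ3−h3·(2M3+M4)/6=7258/1299
seg 4: a=5, c=M4/2=-844/433, d=(M5−M4)/(6·3)=844/3897, b=Δ4−h4·(2M4+M5)/6=2899/1299
t_q=5/4 → seg 1, τ=1/4; S=-3+-4238/1299·τ+479/433·τ²+1502/1299·τ³=-51661/13856

  seg 0: a=1 b=-5675/1299 c=0 d=479/1299
  seg 1: a=-3 b=-4238/1299 c=479/433 d=1502/1299
  seg 2: a=-4 b=3142/1299 c=1981/433 d=-2590/1299
  seg 3: a=1 b=7258/1299 c=-609/433 d=-235/1299
  seg 4: a=5 b=2899/1299 c=-844/433 d=844/3897
S(5/4) = -51661/13856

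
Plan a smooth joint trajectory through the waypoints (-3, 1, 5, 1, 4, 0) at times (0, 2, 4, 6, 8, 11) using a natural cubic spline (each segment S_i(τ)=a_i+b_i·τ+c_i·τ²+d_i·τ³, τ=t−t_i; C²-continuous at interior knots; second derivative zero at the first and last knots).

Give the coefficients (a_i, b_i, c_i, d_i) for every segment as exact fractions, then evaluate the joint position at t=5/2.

  seg 0: a=-3 b=1301/795 c=0 d=289/3180
  seg 1: a=1 b=2168/795 c=289/530 d=-289/636
  seg 2: a=5 b=-433/795 c=-578/265 d=2311/3180
  seg 3: a=1 b=-436/795 c=231/106 d=-3673/6360
  seg 4: a=4 b=1969/1590 c=-1363/1060 d=1363/9540
S(5/2) = 20717/8480

Δ: Δ0=2, Δ1=2, Δ2=-2, Δ3=3/2, Δ4=-4/3
row 1: diag=8, rhs=0; c'=1/4, d'=0
row 2: denom=8−2·1/4=15/2; d'=(-24−2·0)/(15/2)=-16/5
row 3: denom=8−2·4/15=112/15; d'=(21−2·-16/5)/(112/15)=411/112
row 4: denom=10−2·15/56=265/28; d'=(-17−2·411/112)/(265/28)=-1363/530
back: M4=-1363/530
back: M3=411/112−15/56·-1363/530=231/53
back: M2=-16/5−4/15·231/53=-1156/265
back: M1=0−1/4·-1156/265=289/265
M: M0=0, M1=289/265, M2=-1156/265, M3=231/53, M4=-1363/530, M5=0
seg 0: a=-3, c=M0/2=0, d=(M1−M0)/(6·2)=289/3180, b=Δ0−h0·(2M0+M1)/6=1301/795
seg 1: a=1, c=M1/2=289/530, d=(M2−M1)/(6·2)=-289/636, b=Δ1−h1·(2M1+M2)/6=2168/795
seg 2: a=5, c=M2/2=-578/265, d=(M3−M2)/(6·2)=2311/3180, b=Δ2−h2·(2M2+M3)/6=-433/795
seg 3: a=1, c=M3/2=231/106, d=(M4−M3)/(6·2)=-3673/6360, b=Δ3−h3·(2M3+M4)/6=-436/795
seg 4: a=4, c=M4/2=-1363/1060, d=(M5−M4)/(6·3)=1363/9540, b=Δ4−h4·(2M4+M5)/6=1969/1590
t_q=5/2 → seg 1, τ=1/2; S=1+2168/795·τ+289/530·τ²+-289/636·τ³=20717/8480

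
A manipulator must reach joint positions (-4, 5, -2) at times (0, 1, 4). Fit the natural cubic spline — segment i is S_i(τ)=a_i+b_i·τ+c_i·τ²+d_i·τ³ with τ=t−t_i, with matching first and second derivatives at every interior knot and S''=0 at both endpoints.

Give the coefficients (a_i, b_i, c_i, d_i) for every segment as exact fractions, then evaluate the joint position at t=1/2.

  seg 0: a=-4 b=125/12 c=0 d=-17/12
  seg 1: a=5 b=37/6 c=-17/4 d=17/36
S(1/2) = 33/32

Δ: Δ0=9, Δ1=-7/3
row 1: diag=8, rhs=-68; c'=3/8, d'=-17/2
back: M1=-17/2
M: M0=0, M1=-17/2, M2=0
seg 0: a=-4, c=M0/2=0, d=(M1−M0)/(6·1)=-17/12, b=Δ0−h0·(2M0+M1)/6=125/12
seg 1: a=5, c=M1/2=-17/4, d=(M2−M1)/(6·3)=17/36, b=Δ1−h1·(2M1+M2)/6=37/6
t_q=1/2 → seg 0, τ=1/2; S=-4+125/12·τ+0·τ²+-17/12·τ³=33/32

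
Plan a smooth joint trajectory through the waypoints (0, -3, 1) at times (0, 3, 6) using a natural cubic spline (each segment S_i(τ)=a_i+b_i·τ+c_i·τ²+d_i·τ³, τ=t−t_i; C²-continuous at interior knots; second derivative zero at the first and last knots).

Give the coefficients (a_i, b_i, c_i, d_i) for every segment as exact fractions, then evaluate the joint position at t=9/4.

Δ: Δ0=-1, Δ1=4/3
row 1: diag=12, rhs=14; c'=1/4, d'=7/6
back: M1=7/6
M: M0=0, M1=7/6, M2=0
seg 0: a=0, c=M0/2=0, d=(M1−M0)/(6·3)=7/108, b=Δ0−h0·(2M0+M1)/6=-19/12
seg 1: a=-3, c=M1/2=7/12, d=(M2−M1)/(6·3)=-7/108, b=Δ1−h1·(2M1+M2)/6=1/6
t_q=9/4 → seg 0, τ=9/4; S=0+-19/12·τ+0·τ²+7/108·τ³=-723/256

  seg 0: a=0 b=-19/12 c=0 d=7/108
  seg 1: a=-3 b=1/6 c=7/12 d=-7/108
S(9/4) = -723/256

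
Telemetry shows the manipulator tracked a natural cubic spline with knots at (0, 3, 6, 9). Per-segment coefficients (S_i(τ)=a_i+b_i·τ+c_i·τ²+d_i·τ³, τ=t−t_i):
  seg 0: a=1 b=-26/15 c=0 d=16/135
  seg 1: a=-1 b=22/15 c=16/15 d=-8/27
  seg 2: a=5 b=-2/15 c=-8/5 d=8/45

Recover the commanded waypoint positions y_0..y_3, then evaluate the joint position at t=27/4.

y_0=1 y_1=-1 y_2=5 y_3=-5
S(27/4) = 163/40

y_0 = S_0(0) = a_0 = 1
y_1 = S_1(0) = a_1 = -1
y_2 = S_2(0) = a_2 = 5
y_3 = S_2(3) = -5
t_q=27/4 is in segment 2 (τ=3/4); S_2(τ)=163/40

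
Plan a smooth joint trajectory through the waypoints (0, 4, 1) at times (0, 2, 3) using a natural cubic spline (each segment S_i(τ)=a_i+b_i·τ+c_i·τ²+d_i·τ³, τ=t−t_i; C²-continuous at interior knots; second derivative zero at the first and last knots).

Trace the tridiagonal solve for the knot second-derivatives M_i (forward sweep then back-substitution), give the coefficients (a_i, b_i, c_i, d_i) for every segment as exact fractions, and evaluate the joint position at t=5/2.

  seg 0: a=0 b=11/3 c=0 d=-5/12
  seg 1: a=4 b=-4/3 c=-5/2 d=5/6
S(5/2) = 45/16

Δ: Δ0=2, Δ1=-3
row 1: diag=6, rhs=-30; c'=1/6, d'=-5
back: M1=-5
M: M0=0, M1=-5, M2=0
seg 0: a=0, c=M0/2=0, d=(M1−M0)/(6·2)=-5/12, b=Δ0−h0·(2M0+M1)/6=11/3
seg 1: a=4, c=M1/2=-5/2, d=(M2−M1)/(6·1)=5/6, b=Δ1−h1·(2M1+M2)/6=-4/3
t_q=5/2 → seg 1, τ=1/2; S=4+-4/3·τ+-5/2·τ²+5/6·τ³=45/16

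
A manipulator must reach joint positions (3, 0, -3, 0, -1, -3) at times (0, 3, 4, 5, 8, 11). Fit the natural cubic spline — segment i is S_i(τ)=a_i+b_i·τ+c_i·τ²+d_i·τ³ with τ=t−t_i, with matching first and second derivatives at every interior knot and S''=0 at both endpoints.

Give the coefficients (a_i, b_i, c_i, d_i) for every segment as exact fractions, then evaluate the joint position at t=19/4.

  seg 0: a=3 b=122/289 c=0 d=-137/867
  seg 1: a=0 b=-1111/289 c=-411/289 d=655/289
  seg 2: a=-3 b=32/289 c=1554/289 d=-719/289
  seg 3: a=0 b=983/289 c=-603/289 d=2189/7803
  seg 4: a=-1 b=-446/289 c=380/867 d=-380/7803
S(19/4) = -17421/18496

Δ: Δ0=-1, Δ1=-3, Δ2=3, Δ3=-1/3, Δ4=-2/3
row 1: diag=8, rhs=-12; c'=1/8, d'=-3/2
row 2: denom=4−1·1/8=31/8; d'=(36−1·-3/2)/(31/8)=300/31
row 3: denom=8−1·8/31=240/31; d'=(-20−1·300/31)/(240/31)=-23/6
row 4: denom=12−3·31/80=867/80; d'=(-2−3·-23/6)/(867/80)=760/867
back: M4=760/867
back: M3=-23/6−31/80·760/867=-1206/289
back: M2=300/31−8/31·-1206/289=3108/289
back: M1=-3/2−1/8·3108/289=-822/289
M: M0=0, M1=-822/289, M2=3108/289, M3=-1206/289, M4=760/867, M5=0
seg 0: a=3, c=M0/2=0, d=(M1−M0)/(6·3)=-137/867, b=Δ0−h0·(2M0+M1)/6=122/289
seg 1: a=0, c=M1/2=-411/289, d=(M2−M1)/(6·1)=655/289, b=Δ1−h1·(2M1+M2)/6=-1111/289
seg 2: a=-3, c=M2/2=1554/289, d=(M3−M2)/(6·1)=-719/289, b=Δ2−h2·(2M2+M3)/6=32/289
seg 3: a=0, c=M3/2=-603/289, d=(M4−M3)/(6·3)=2189/7803, b=Δ3−h3·(2M3+M4)/6=983/289
seg 4: a=-1, c=M4/2=380/867, d=(M5−M4)/(6·3)=-380/7803, b=Δ4−h4·(2M4+M5)/6=-446/289
t_q=19/4 → seg 2, τ=3/4; S=-3+32/289·τ+1554/289·τ²+-719/289·τ³=-17421/18496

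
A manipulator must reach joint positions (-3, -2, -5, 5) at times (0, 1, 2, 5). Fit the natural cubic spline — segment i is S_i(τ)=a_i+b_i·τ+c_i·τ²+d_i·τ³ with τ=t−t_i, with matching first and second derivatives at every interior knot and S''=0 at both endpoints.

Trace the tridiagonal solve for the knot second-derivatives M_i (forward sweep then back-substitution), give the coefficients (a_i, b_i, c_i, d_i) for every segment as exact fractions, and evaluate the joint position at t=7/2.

Δ: Δ0=1, Δ1=-3, Δ2=10/3
row 1: diag=4, rhs=-24; c'=1/4, d'=-6
row 2: denom=8−1·1/4=31/4; d'=(38−1·-6)/(31/4)=176/31
back: M2=176/31
back: M1=-6−1/4·176/31=-230/31
M: M0=0, M1=-230/31, M2=176/31, M3=0
seg 0: a=-3, c=M0/2=0, d=(M1−M0)/(6·1)=-115/93, b=Δ0−h0·(2M0+M1)/6=208/93
seg 1: a=-2, c=M1/2=-115/31, d=(M2−M1)/(6·1)=203/93, b=Δ1−h1·(2M1+M2)/6=-137/93
seg 2: a=-5, c=M2/2=88/31, d=(M3−M2)/(6·3)=-88/279, b=Δ2−h2·(2M2+M3)/6=-218/93
t_q=7/2 → seg 2, τ=3/2; S=-5+-218/93·τ+88/31·τ²+-88/279·τ³=-99/31

  seg 0: a=-3 b=208/93 c=0 d=-115/93
  seg 1: a=-2 b=-137/93 c=-115/31 d=203/93
  seg 2: a=-5 b=-218/93 c=88/31 d=-88/279
S(7/2) = -99/31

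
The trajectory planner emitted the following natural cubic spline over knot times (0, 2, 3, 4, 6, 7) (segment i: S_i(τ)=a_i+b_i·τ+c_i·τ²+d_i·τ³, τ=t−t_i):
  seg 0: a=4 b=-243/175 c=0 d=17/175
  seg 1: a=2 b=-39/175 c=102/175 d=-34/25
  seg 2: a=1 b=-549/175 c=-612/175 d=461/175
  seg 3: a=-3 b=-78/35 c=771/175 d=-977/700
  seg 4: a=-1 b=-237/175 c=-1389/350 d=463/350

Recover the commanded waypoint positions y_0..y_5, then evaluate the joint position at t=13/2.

y_0 = S_0(0) = a_0 = 4
y_1 = S_1(0) = a_1 = 2
y_2 = S_2(0) = a_2 = 1
y_3 = S_3(0) = a_3 = -3
y_4 = S_4(0) = a_4 = -1
y_5 = S_4(1) = -5
t_q=13/2 is in segment 4 (τ=1/2); S_4(τ)=-7011/2800

y_0=4 y_1=2 y_2=1 y_3=-3 y_4=-1 y_5=-5
S(13/2) = -7011/2800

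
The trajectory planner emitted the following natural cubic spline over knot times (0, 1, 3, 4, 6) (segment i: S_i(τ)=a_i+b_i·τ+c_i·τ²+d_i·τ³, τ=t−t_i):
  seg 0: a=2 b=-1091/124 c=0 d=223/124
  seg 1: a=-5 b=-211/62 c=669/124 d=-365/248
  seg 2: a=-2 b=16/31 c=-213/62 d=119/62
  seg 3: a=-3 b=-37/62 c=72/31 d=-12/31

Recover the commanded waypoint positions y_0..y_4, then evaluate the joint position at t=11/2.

y_0=2 y_1=-5 y_2=-2 y_3=-3 y_4=2
S(11/2) = 3/124

y_0 = S_0(0) = a_0 = 2
y_1 = S_1(0) = a_1 = -5
y_2 = S_2(0) = a_2 = -2
y_3 = S_3(0) = a_3 = -3
y_4 = S_3(2) = 2
t_q=11/2 is in segment 3 (τ=3/2); S_3(τ)=3/124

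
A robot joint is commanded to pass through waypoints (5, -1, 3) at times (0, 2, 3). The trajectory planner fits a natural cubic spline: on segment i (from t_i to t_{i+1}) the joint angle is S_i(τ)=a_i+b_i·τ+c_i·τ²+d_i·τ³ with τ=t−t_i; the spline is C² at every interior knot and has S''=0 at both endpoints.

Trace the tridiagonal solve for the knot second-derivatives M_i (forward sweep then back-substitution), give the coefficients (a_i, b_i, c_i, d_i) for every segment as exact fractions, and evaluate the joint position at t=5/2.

Δ: Δ0=-3, Δ1=4
row 1: diag=6, rhs=42; c'=1/6, d'=7
back: M1=7
M: M0=0, M1=7, M2=0
seg 0: a=5, c=M0/2=0, d=(M1−M0)/(6·2)=7/12, b=Δ0−h0·(2M0+M1)/6=-16/3
seg 1: a=-1, c=M1/2=7/2, d=(M2−M1)/(6·1)=-7/6, b=Δ1−h1·(2M1+M2)/6=5/3
t_q=5/2 → seg 1, τ=1/2; S=-1+5/3·τ+7/2·τ²+-7/6·τ³=9/16

  seg 0: a=5 b=-16/3 c=0 d=7/12
  seg 1: a=-1 b=5/3 c=7/2 d=-7/6
S(5/2) = 9/16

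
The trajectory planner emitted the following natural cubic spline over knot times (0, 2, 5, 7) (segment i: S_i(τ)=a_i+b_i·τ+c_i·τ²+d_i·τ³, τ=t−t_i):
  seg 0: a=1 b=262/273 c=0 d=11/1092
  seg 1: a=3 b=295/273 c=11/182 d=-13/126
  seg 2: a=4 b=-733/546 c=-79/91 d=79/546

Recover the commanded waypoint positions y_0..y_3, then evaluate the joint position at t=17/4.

y_0=1 y_1=3 y_2=4 y_3=-1
S(17/4) = 53139/11648

y_0 = S_0(0) = a_0 = 1
y_1 = S_1(0) = a_1 = 3
y_2 = S_2(0) = a_2 = 4
y_3 = S_2(2) = -1
t_q=17/4 is in segment 1 (τ=9/4); S_1(τ)=53139/11648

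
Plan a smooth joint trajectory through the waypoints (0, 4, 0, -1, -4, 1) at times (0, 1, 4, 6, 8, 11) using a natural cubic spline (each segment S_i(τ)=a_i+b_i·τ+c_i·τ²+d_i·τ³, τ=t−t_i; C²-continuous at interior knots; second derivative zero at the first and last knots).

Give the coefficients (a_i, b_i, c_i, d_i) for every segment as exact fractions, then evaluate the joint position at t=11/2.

Δ: Δ0=4, Δ1=-4/3, Δ2=-1/2, Δ3=-3/2, Δ4=5/3
row 1: diag=8, rhs=-32; c'=3/8, d'=-4
row 2: denom=10−3·3/8=71/8; d'=(5−3·-4)/(71/8)=136/71
row 3: denom=8−2·16/71=536/71; d'=(-6−2·136/71)/(536/71)=-349/268
row 4: denom=10−2·71/268=1269/134; d'=(19−2·-349/268)/(1269/134)=965/423
back: M4=965/423
back: M3=-349/268−71/268·965/423=-1613/846
back: M2=136/71−16/71·-1613/846=992/423
back: M1=-4−3/8·992/423=-688/141
M: M0=0, M1=-688/141, M2=992/423, M3=-1613/846, M4=965/423, M5=0
seg 0: a=0, c=M0/2=0, d=(M1−M0)/(6·1)=-344/423, b=Δ0−h0·(2M0+M1)/6=2036/423
seg 1: a=4, c=M1/2=-344/141, d=(M2−M1)/(6·3)=1528/3807, b=Δ1−h1·(2M1+M2)/6=1004/423
seg 2: a=0, c=M2/2=496/423, d=(M3−M2)/(6·2)=-1199/3384, b=Δ2−h2·(2M2+M3)/6=-604/423
seg 3: a=-1, c=M3/2=-1613/1692, d=(M4−M3)/(6·2)=1181/3384, b=Δ3−h3·(2M3+M4)/6=-93/94
seg 4: a=-4, c=M4/2=965/846, d=(M5−M4)/(6·3)=-965/7614, b=Δ4−h4·(2M4+M5)/6=-260/423
t_q=11/2 → seg 2, τ=3/2; S=0+-604/423·τ+496/423·τ²+-1199/3384·τ³=-6311/9024

  seg 0: a=0 b=2036/423 c=0 d=-344/423
  seg 1: a=4 b=1004/423 c=-344/141 d=1528/3807
  seg 2: a=0 b=-604/423 c=496/423 d=-1199/3384
  seg 3: a=-1 b=-93/94 c=-1613/1692 d=1181/3384
  seg 4: a=-4 b=-260/423 c=965/846 d=-965/7614
S(11/2) = -6311/9024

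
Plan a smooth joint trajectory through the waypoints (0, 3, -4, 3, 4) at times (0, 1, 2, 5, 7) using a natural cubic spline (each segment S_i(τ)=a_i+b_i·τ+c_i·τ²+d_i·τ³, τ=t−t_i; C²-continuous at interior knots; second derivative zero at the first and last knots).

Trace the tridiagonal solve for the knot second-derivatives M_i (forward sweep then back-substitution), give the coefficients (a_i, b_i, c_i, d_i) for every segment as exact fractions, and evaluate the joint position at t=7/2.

Δ: Δ0=3, Δ1=-7, Δ2=7/3, Δ3=1/2
row 1: diag=4, rhs=-60; c'=1/4, d'=-15
row 2: denom=8−1·1/4=31/4; d'=(56−1·-15)/(31/4)=284/31
row 3: denom=10−3·12/31=274/31; d'=(-11−3·284/31)/(274/31)=-1193/274
back: M3=-1193/274
back: M2=284/31−12/31·-1193/274=1486/137
back: M1=-15−1/4·1486/137=-4853/274
M: M0=0, M1=-4853/274, M2=1486/137, M3=-1193/274, M4=0
seg 0: a=0, c=M0/2=0, d=(M1−M0)/(6·1)=-4853/1644, b=Δ0−h0·(2M0+M1)/6=9785/1644
seg 1: a=3, c=M1/2=-4853/548, d=(M2−M1)/(6·1)=7825/1644, b=Δ1−h1·(2M1+M2)/6=-2387/822
seg 2: a=-4, c=M2/2=743/137, d=(M3−M2)/(6·3)=-4165/4932, b=Δ2−h2·(2M2+M3)/6=-10417/1644
seg 3: a=3, c=M3/2=-1193/548, d=(M4−M3)/(6·2)=1193/3288, b=Δ3−h3·(2M3+M4)/6=2797/822
t_q=7/2 → seg 2, τ=3/2; S=-4+-10417/1644·τ+743/137·τ²+-4165/4932·τ³=-18203/4384

  seg 0: a=0 b=9785/1644 c=0 d=-4853/1644
  seg 1: a=3 b=-2387/822 c=-4853/548 d=7825/1644
  seg 2: a=-4 b=-10417/1644 c=743/137 d=-4165/4932
  seg 3: a=3 b=2797/822 c=-1193/548 d=1193/3288
S(7/2) = -18203/4384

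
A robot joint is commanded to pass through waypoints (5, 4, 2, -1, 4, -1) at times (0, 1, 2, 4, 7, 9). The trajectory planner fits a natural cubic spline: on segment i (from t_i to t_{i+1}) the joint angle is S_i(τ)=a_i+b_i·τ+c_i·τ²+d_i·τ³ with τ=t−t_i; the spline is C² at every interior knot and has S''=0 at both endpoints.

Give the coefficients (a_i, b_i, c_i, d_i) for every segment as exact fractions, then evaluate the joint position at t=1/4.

Δ: Δ0=-1, Δ1=-2, Δ2=-3/2, Δ3=5/3, Δ4=-5/2
row 1: diag=4, rhs=-6; c'=1/4, d'=-3/2
row 2: denom=6−1·1/4=23/4; d'=(3−1·-3/2)/(23/4)=18/23
row 3: denom=10−2·8/23=214/23; d'=(19−2·18/23)/(214/23)=401/214
row 4: denom=10−3·69/214=1933/214; d'=(-25−3·401/214)/(1933/214)=-6553/1933
back: M4=-6553/1933
back: M3=401/214−69/214·-6553/1933=5735/1933
back: M2=18/23−8/23·5735/1933=-482/1933
back: M1=-3/2−1/4·-482/1933=-2779/1933
M: M0=0, M1=-2779/1933, M2=-482/1933, M3=5735/1933, M4=-6553/1933, M5=0
seg 0: a=5, c=M0/2=0, d=(M1−M0)/(6·1)=-2779/11598, b=Δ0−h0·(2M0+M1)/6=-8819/11598
seg 1: a=4, c=M1/2=-2779/3866, d=(M2−M1)/(6·1)=2297/11598, b=Δ1−h1·(2M1+M2)/6=-8578/5799
seg 2: a=2, c=M2/2=-241/1933, d=(M3−M2)/(6·2)=6217/23196, b=Δ2−h2·(2M2+M3)/6=-26939/11598
seg 3: a=-1, c=M3/2=5735/3866, d=(M4−M3)/(6·3)=-2048/5799, b=Δ3−h3·(2M3+M4)/6=4579/11598
seg 4: a=4, c=M4/2=-6553/3866, d=(M5−M4)/(6·2)=6553/23196, b=Δ4−h4·(2M4+M5)/6=-2783/11598
t_q=1/4 → seg 0, τ=1/4; S=5+-8819/11598·τ+0·τ²+-2779/11598·τ³=1189159/247424

  seg 0: a=5 b=-8819/11598 c=0 d=-2779/11598
  seg 1: a=4 b=-8578/5799 c=-2779/3866 d=2297/11598
  seg 2: a=2 b=-26939/11598 c=-241/1933 d=6217/23196
  seg 3: a=-1 b=4579/11598 c=5735/3866 d=-2048/5799
  seg 4: a=4 b=-2783/11598 c=-6553/3866 d=6553/23196
S(1/4) = 1189159/247424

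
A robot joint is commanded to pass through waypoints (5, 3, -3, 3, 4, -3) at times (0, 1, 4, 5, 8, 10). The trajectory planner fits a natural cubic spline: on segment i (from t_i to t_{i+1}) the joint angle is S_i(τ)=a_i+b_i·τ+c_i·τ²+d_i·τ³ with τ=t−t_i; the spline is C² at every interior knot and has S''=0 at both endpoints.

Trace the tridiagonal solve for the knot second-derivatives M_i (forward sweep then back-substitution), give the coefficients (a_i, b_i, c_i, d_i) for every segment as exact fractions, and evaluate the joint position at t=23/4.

  seg 0: a=5 b=-11621/7650 c=0 d=-3679/7650
  seg 1: a=3 b=-11329/3825 c=-3679/2550 d=40469/68850
  seg 2: a=-3 b=32527/7650 c=14716/3825 d=-5353/2550
  seg 3: a=3 b=1271/225 c=-3749/1530 d=15571/68850
  seg 4: a=4 b=-22543/7650 c=-529/1275 d=529/7650
S(23/4) = 64777/10880

Δ: Δ0=-2, Δ1=-2, Δ2=6, Δ3=1/3, Δ4=-7/2
row 1: diag=8, rhs=0; c'=3/8, d'=0
row 2: denom=8−3·3/8=55/8; d'=(48−3·0)/(55/8)=384/55
row 3: denom=8−1·8/55=432/55; d'=(-34−1·384/55)/(432/55)=-1127/216
row 4: denom=10−3·55/144=425/48; d'=(-23−3·-1127/216)/(425/48)=-1058/1275
back: M4=-1058/1275
back: M3=-1127/216−55/144·-1058/1275=-3749/765
back: M2=384/55−8/55·-3749/765=29432/3825
back: M1=0−3/8·29432/3825=-3679/1275
M: M0=0, M1=-3679/1275, M2=29432/3825, M3=-3749/765, M4=-1058/1275, M5=0
seg 0: a=5, c=M0/2=0, d=(M1−M0)/(6·1)=-3679/7650, b=Δ0−h0·(2M0+M1)/6=-11621/7650
seg 1: a=3, c=M1/2=-3679/2550, d=(M2−M1)/(6·3)=40469/68850, b=Δ1−h1·(2M1+M2)/6=-11329/3825
seg 2: a=-3, c=M2/2=14716/3825, d=(M3−M2)/(6·1)=-5353/2550, b=Δ2−h2·(2M2+M3)/6=32527/7650
seg 3: a=3, c=M3/2=-3749/1530, d=(M4−M3)/(6·3)=15571/68850, b=Δ3−h3·(2M3+M4)/6=1271/225
seg 4: a=4, c=M4/2=-529/1275, d=(M5−M4)/(6·2)=529/7650, b=Δ4−h4·(2M4+M5)/6=-22543/7650
t_q=23/4 → seg 3, τ=3/4; S=3+1271/225·τ+-3749/1530·τ²+15571/68850·τ³=64777/10880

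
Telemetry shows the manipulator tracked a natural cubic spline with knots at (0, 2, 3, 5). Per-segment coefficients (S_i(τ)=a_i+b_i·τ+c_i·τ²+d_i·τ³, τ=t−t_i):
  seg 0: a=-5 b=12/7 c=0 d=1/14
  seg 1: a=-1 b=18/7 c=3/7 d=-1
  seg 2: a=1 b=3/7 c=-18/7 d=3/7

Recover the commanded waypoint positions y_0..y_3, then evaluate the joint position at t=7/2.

y_0 = S_0(0) = a_0 = -5
y_1 = S_1(0) = a_1 = -1
y_2 = S_2(0) = a_2 = 1
y_3 = S_2(2) = -5
t_q=7/2 is in segment 2 (τ=1/2); S_2(τ)=5/8

y_0=-5 y_1=-1 y_2=1 y_3=-5
S(7/2) = 5/8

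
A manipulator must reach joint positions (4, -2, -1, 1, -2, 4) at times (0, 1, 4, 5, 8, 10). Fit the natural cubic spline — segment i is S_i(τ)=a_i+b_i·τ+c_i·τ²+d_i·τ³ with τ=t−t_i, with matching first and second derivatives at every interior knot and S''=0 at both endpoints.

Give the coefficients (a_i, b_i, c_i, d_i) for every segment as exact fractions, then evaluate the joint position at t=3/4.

Δ: Δ0=-6, Δ1=1/3, Δ2=2, Δ3=-1, Δ4=3
row 1: diag=8, rhs=38; c'=3/8, d'=19/4
row 2: denom=8−3·3/8=55/8; d'=(10−3·19/4)/(55/8)=-34/55
row 3: denom=8−1·8/55=432/55; d'=(-18−1·-34/55)/(432/55)=-239/108
row 4: denom=10−3·55/144=425/48; d'=(24−3·-239/108)/(425/48)=4412/1275
back: M4=4412/1275
back: M3=-239/108−55/144·4412/1275=-2704/765
back: M2=-34/55−8/55·-2704/765=-398/3825
back: M1=19/4−3/8·-398/3825=6106/1275
M: M0=0, M1=6106/1275, M2=-398/3825, M3=-2704/765, M4=4412/1275, M5=0
seg 0: a=4, c=M0/2=0, d=(M1−M0)/(6·1)=3053/3825, b=Δ0−h0·(2M0+M1)/6=-26003/3825
seg 1: a=-2, c=M1/2=3053/1275, d=(M2−M1)/(6·3)=-9358/34425, b=Δ1−h1·(2M1+M2)/6=-16844/3825
seg 2: a=-1, c=M2/2=-199/3825, d=(M3−M2)/(6·1)=-243/425, b=Δ2−h2·(2M2+M3)/6=10036/3825
seg 3: a=1, c=M3/2=-1352/765, d=(M4−M3)/(6·3)=13378/34425, b=Δ3−h3·(2M3+M4)/6=181/225
seg 4: a=-2, c=M4/2=2206/1275, d=(M5−M4)/(6·2)=-1103/3825, b=Δ4−h4·(2M4+M5)/6=2651/3825
t_q=3/4 → seg 0, τ=3/4; S=4+-26003/3825·τ+0·τ²+3053/3825·τ³=-62171/81600

  seg 0: a=4 b=-26003/3825 c=0 d=3053/3825
  seg 1: a=-2 b=-16844/3825 c=3053/1275 d=-9358/34425
  seg 2: a=-1 b=10036/3825 c=-199/3825 d=-243/425
  seg 3: a=1 b=181/225 c=-1352/765 d=13378/34425
  seg 4: a=-2 b=2651/3825 c=2206/1275 d=-1103/3825
S(3/4) = -62171/81600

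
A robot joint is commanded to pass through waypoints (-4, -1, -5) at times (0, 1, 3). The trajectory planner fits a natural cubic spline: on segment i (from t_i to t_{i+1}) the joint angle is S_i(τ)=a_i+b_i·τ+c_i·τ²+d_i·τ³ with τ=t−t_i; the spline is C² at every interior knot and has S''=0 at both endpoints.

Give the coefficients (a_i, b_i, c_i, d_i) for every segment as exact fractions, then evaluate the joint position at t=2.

  seg 0: a=-4 b=23/6 c=0 d=-5/6
  seg 1: a=-1 b=4/3 c=-5/2 d=5/12
S(2) = -7/4

Δ: Δ0=3, Δ1=-2
row 1: diag=6, rhs=-30; c'=1/3, d'=-5
back: M1=-5
M: M0=0, M1=-5, M2=0
seg 0: a=-4, c=M0/2=0, d=(M1−M0)/(6·1)=-5/6, b=Δ0−h0·(2M0+M1)/6=23/6
seg 1: a=-1, c=M1/2=-5/2, d=(M2−M1)/(6·2)=5/12, b=Δ1−h1·(2M1+M2)/6=4/3
t_q=2 → seg 1, τ=1; S=-1+4/3·τ+-5/2·τ²+5/12·τ³=-7/4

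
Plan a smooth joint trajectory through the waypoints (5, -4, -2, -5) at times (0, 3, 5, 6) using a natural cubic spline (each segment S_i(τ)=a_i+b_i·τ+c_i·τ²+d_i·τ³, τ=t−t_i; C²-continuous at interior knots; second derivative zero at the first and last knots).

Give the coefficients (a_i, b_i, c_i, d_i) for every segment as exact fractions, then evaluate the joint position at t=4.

  seg 0: a=5 b=-33/7 c=0 d=4/21
  seg 1: a=-4 b=3/7 c=12/7 d=-5/7
  seg 2: a=-2 b=-9/7 c=-18/7 d=6/7
S(4) = -18/7

Δ: Δ0=-3, Δ1=1, Δ2=-3
row 1: diag=10, rhs=24; c'=1/5, d'=12/5
row 2: denom=6−2·1/5=28/5; d'=(-24−2·12/5)/(28/5)=-36/7
back: M2=-36/7
back: M1=12/5−1/5·-36/7=24/7
M: M0=0, M1=24/7, M2=-36/7, M3=0
seg 0: a=5, c=M0/2=0, d=(M1−M0)/(6·3)=4/21, b=Δ0−h0·(2M0+M1)/6=-33/7
seg 1: a=-4, c=M1/2=12/7, d=(M2−M1)/(6·2)=-5/7, b=Δ1−h1·(2M1+M2)/6=3/7
seg 2: a=-2, c=M2/2=-18/7, d=(M3−M2)/(6·1)=6/7, b=Δ2−h2·(2M2+M3)/6=-9/7
t_q=4 → seg 1, τ=1; S=-4+3/7·τ+12/7·τ²+-5/7·τ³=-18/7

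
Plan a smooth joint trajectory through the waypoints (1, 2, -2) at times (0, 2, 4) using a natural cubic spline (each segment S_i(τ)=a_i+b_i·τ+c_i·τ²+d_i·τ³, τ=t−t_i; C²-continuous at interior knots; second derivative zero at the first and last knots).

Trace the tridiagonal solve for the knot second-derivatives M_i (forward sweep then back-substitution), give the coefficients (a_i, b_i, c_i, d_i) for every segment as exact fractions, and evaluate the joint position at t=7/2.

Δ: Δ0=1/2, Δ1=-2
row 1: diag=8, rhs=-15; c'=1/4, d'=-15/8
back: M1=-15/8
M: M0=0, M1=-15/8, M2=0
seg 0: a=1, c=M0/2=0, d=(M1−M0)/(6·2)=-5/32, b=Δ0−h0·(2M0+M1)/6=9/8
seg 1: a=2, c=M1/2=-15/16, d=(M2−M1)/(6·2)=5/32, b=Δ1−h1·(2M1+M2)/6=-3/4
t_q=7/2 → seg 1, τ=3/2; S=2+-3/4·τ+-15/16·τ²+5/32·τ³=-181/256

  seg 0: a=1 b=9/8 c=0 d=-5/32
  seg 1: a=2 b=-3/4 c=-15/16 d=5/32
S(7/2) = -181/256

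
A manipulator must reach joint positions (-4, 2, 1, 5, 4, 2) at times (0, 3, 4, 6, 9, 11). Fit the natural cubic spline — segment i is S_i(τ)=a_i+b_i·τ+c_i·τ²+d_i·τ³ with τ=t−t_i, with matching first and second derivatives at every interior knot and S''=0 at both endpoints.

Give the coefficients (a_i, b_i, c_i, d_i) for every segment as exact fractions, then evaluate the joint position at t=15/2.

Δ: Δ0=2, Δ1=-1, Δ2=2, Δ3=-1/3, Δ4=-1
row 1: diag=8, rhs=-18; c'=1/8, d'=-9/4
row 2: denom=6−1·1/8=47/8; d'=(18−1·-9/4)/(47/8)=162/47
row 3: denom=10−2·16/47=438/47; d'=(-14−2·162/47)/(438/47)=-491/219
row 4: denom=10−3·47/146=1319/146; d'=(-4−3·-491/219)/(1319/146)=398/1319
back: M4=398/1319
back: M3=-491/219−47/146·398/1319=-9256/3957
back: M2=162/47−16/47·-9256/3957=16790/3957
back: M1=-9/4−1/8·16790/3957=-11002/3957
M: M0=0, M1=-11002/3957, M2=16790/3957, M3=-9256/3957, M4=398/1319, M5=0
seg 0: a=-4, c=M0/2=0, d=(M1−M0)/(6·3)=-5501/35613, b=Δ0−h0·(2M0+M1)/6=13415/3957
seg 1: a=2, c=M1/2=-5501/3957, d=(M2−M1)/(6·1)=1544/1319, b=Δ1−h1·(2M1+M2)/6=-3088/3957
seg 2: a=1, c=M2/2=8395/3957, d=(M3−M2)/(6·2)=-1447/2638, b=Δ2−h2·(2M2+M3)/6=-194/3957
seg 3: a=5, c=M3/2=-4628/3957, d=(M4−M3)/(6·3)=5225/35613, b=Δ3−h3·(2M3+M4)/6=7340/3957
seg 4: a=4, c=M4/2=199/1319, d=(M5−M4)/(6·2)=-199/7914, b=Δ4−h4·(2M4+M5)/6=-4753/3957
t_q=15/2 → seg 3, τ=3/2; S=5+7340/3957·τ+-4628/3957·τ²+5225/35613·τ³=59577/10552

  seg 0: a=-4 b=13415/3957 c=0 d=-5501/35613
  seg 1: a=2 b=-3088/3957 c=-5501/3957 d=1544/1319
  seg 2: a=1 b=-194/3957 c=8395/3957 d=-1447/2638
  seg 3: a=5 b=7340/3957 c=-4628/3957 d=5225/35613
  seg 4: a=4 b=-4753/3957 c=199/1319 d=-199/7914
S(15/2) = 59577/10552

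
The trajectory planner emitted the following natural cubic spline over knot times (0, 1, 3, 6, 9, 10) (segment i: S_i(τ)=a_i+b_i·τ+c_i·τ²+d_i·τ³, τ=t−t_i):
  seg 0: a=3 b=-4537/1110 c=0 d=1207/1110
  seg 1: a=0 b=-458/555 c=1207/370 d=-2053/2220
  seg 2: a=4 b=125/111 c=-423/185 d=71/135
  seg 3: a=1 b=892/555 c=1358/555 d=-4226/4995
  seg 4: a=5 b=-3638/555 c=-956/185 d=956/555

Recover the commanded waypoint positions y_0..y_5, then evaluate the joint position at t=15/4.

y_0=3 y_1=0 y_2=4 y_3=1 y_4=5 y_5=-5
S(15/4) = 44759/11840

y_0 = S_0(0) = a_0 = 3
y_1 = S_1(0) = a_1 = 0
y_2 = S_2(0) = a_2 = 4
y_3 = S_3(0) = a_3 = 1
y_4 = S_4(0) = a_4 = 5
y_5 = S_4(1) = -5
t_q=15/4 is in segment 2 (τ=3/4); S_2(τ)=44759/11840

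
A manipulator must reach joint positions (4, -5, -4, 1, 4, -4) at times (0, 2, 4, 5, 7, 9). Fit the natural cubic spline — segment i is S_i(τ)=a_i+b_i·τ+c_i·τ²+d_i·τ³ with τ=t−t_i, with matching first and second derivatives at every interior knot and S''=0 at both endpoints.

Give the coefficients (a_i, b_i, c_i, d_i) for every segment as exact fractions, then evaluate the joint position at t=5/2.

  seg 0: a=4 b=-2531/468 c=0 d=425/1872
  seg 1: a=-5 b=-314/117 c=425/312 d=215/1872
  seg 2: a=-4 b=1939/468 c=80/39 d=-43/36
  seg 3: a=1 b=1091/234 c=-239/156 d=-23/936
  seg 4: a=4 b=-206/117 c=-131/78 d=131/468
S(5/2) = -2299/384

Δ: Δ0=-9/2, Δ1=1/2, Δ2=5, Δ3=3/2, Δ4=-4
row 1: diag=8, rhs=30; c'=1/4, d'=15/4
row 2: denom=6−2·1/4=11/2; d'=(27−2·15/4)/(11/2)=39/11
row 3: denom=6−1·2/11=64/11; d'=(-21−1·39/11)/(64/11)=-135/32
row 4: denom=8−2·11/32=117/16; d'=(-33−2·-135/32)/(117/16)=-131/39
back: M4=-131/39
back: M3=-135/32−11/32·-131/39=-239/78
back: M2=39/11−2/11·-239/78=160/39
back: M1=15/4−1/4·160/39=425/156
M: M0=0, M1=425/156, M2=160/39, M3=-239/78, M4=-131/39, M5=0
seg 0: a=4, c=M0/2=0, d=(M1−M0)/(6·2)=425/1872, b=Δ0−h0·(2M0+M1)/6=-2531/468
seg 1: a=-5, c=M1/2=425/312, d=(M2−M1)/(6·2)=215/1872, b=Δ1−h1·(2M1+M2)/6=-314/117
seg 2: a=-4, c=M2/2=80/39, d=(M3−M2)/(6·1)=-43/36, b=Δ2−h2·(2M2+M3)/6=1939/468
seg 3: a=1, c=M3/2=-239/156, d=(M4−M3)/(6·2)=-23/936, b=Δ3−h3·(2M3+M4)/6=1091/234
seg 4: a=4, c=M4/2=-131/78, d=(M5−M4)/(6·2)=131/468, b=Δ4−h4·(2M4+M5)/6=-206/117
t_q=5/2 → seg 1, τ=1/2; S=-5+-314/117·τ+425/312·τ²+215/1872·τ³=-2299/384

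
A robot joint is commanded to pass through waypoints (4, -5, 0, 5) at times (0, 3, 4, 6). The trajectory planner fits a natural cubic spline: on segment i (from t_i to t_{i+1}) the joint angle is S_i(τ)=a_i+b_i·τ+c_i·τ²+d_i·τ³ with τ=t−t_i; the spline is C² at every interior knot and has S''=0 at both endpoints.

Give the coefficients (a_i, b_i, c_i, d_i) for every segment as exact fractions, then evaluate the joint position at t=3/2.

Δ: Δ0=-3, Δ1=5, Δ2=5/2
row 1: diag=8, rhs=48; c'=1/8, d'=6
row 2: denom=6−1·1/8=47/8; d'=(-15−1·6)/(47/8)=-168/47
back: M2=-168/47
back: M1=6−1/8·-168/47=303/47
M: M0=0, M1=303/47, M2=-168/47, M3=0
seg 0: a=4, c=M0/2=0, d=(M1−M0)/(6·3)=101/282, b=Δ0−h0·(2M0+M1)/6=-585/94
seg 1: a=-5, c=M1/2=303/94, d=(M2−M1)/(6·1)=-157/94, b=Δ1−h1·(2M1+M2)/6=162/47
seg 2: a=0, c=M2/2=-84/47, d=(M3−M2)/(6·2)=14/47, b=Δ2−h2·(2M2+M3)/6=459/94
t_q=3/2 → seg 0, τ=3/2; S=4+-585/94·τ+0·τ²+101/282·τ³=-3103/752

  seg 0: a=4 b=-585/94 c=0 d=101/282
  seg 1: a=-5 b=162/47 c=303/94 d=-157/94
  seg 2: a=0 b=459/94 c=-84/47 d=14/47
S(3/2) = -3103/752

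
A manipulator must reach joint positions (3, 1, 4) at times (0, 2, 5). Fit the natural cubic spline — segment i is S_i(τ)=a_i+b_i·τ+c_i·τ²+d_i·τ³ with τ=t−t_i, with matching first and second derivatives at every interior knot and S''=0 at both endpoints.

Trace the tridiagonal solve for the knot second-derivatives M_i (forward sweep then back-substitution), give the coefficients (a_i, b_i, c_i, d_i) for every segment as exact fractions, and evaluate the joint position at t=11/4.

Δ: Δ0=-1, Δ1=1
row 1: diag=10, rhs=12; c'=3/10, d'=6/5
back: M1=6/5
M: M0=0, M1=6/5, M2=0
seg 0: a=3, c=M0/2=0, d=(M1−M0)/(6·2)=1/10, b=Δ0−h0·(2M0+M1)/6=-7/5
seg 1: a=1, c=M1/2=3/5, d=(M2−M1)/(6·3)=-1/15, b=Δ1−h1·(2M1+M2)/6=-1/5
t_q=11/4 → seg 1, τ=3/4; S=1+-1/5·τ+3/5·τ²+-1/15·τ³=371/320

  seg 0: a=3 b=-7/5 c=0 d=1/10
  seg 1: a=1 b=-1/5 c=3/5 d=-1/15
S(11/4) = 371/320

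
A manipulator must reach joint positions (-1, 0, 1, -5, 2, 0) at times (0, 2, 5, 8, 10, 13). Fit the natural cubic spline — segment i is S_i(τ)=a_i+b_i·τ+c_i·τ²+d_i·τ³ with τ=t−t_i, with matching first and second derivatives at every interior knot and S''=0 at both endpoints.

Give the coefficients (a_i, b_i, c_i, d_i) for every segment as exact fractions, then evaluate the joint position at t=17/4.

Δ: Δ0=1/2, Δ1=1/3, Δ2=-2, Δ3=7/2, Δ4=-2/3
row 1: diag=10, rhs=-1; c'=3/10, d'=-1/10
row 2: denom=12−3·3/10=111/10; d'=(-14−3·-1/10)/(111/10)=-137/111
row 3: denom=10−3·10/37=340/37; d'=(33−3·-137/111)/(340/37)=679/170
row 4: denom=10−2·37/170=813/85; d'=(-25−2·679/170)/(813/85)=-2804/813
back: M4=-2804/813
back: M3=679/170−37/170·-2804/813=7715/1626
back: M2=-137/111−10/37·7715/1626=-682/271
back: M1=-1/10−3/10·-682/271=355/542
M: M0=0, M1=355/542, M2=-682/271, M3=7715/1626, M4=-2804/813, M5=0
seg 0: a=-1, c=M0/2=0, d=(M1−M0)/(6·2)=355/6504, b=Δ0−h0·(2M0+M1)/6=229/813
seg 1: a=0, c=M1/2=355/1084, d=(M2−M1)/(6·3)=-191/1084, b=Δ1−h1·(2M1+M2)/6=1523/1626
seg 2: a=1, c=M2/2=-341/271, d=(M3−M2)/(6·3)=11807/29268, b=Δ2−h2·(2M2+M3)/6=-6035/3252
seg 3: a=-5, c=M3/2=7715/3252, d=(M4−M3)/(6·2)=-4441/6504, b=Δ3−h3·(2M3+M4)/6=2417/1626
seg 4: a=2, c=M4/2=-1402/813, d=(M5−M4)/(6·3)=1402/7317, b=Δ4−h4·(2M4+M5)/6=754/271
t_q=17/4 → seg 1, τ=9/4; S=0+1523/1626·τ+355/1084·τ²+-191/1084·τ³=121989/69376

  seg 0: a=-1 b=229/813 c=0 d=355/6504
  seg 1: a=0 b=1523/1626 c=355/1084 d=-191/1084
  seg 2: a=1 b=-6035/3252 c=-341/271 d=11807/29268
  seg 3: a=-5 b=2417/1626 c=7715/3252 d=-4441/6504
  seg 4: a=2 b=754/271 c=-1402/813 d=1402/7317
S(17/4) = 121989/69376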